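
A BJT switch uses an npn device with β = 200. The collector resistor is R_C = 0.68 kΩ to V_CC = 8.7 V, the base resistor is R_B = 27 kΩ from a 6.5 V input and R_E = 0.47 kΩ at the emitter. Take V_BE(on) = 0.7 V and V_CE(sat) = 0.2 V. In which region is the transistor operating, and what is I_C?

Assume active: I_B = (6.5 − 0.7)/(27 + 201×0.47) = 0.0477 mA, I_C = β·I_B = 9.55 mA.
Then V_CE = 8.7 − 9.55×0.68 − 9.6×0.47 = -2.3 V < 0.2 V — the active assumption fails.
Re-solve with V_CE = 0.2 V. KCL at the emitter: V_E/R_E = (V_BB−0.7−V_E)/R_B + (V_CC−0.2−V_E)/R_C, giving V_E = 3.5 V.
I_C = (V_CC − 0.2 − V_E)/R_C = (8.5 − 3.5)/0.68 = 7.36 mA.
Check: I_B = (5.8 − 3.5)/27 = 0.0853 mA, and β·I_B = 17.1 mA > I_C, confirming saturation.

saturation; I_C ≈ 7.4 mA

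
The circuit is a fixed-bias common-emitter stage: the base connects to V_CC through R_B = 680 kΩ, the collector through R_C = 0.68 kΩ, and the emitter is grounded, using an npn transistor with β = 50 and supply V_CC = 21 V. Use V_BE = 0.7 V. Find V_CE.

Base loop: V_CC = I_B·R_B + V_BE, so I_B = (21 − 0.7)/680 kΩ = 0.0299 mA.
In the active region I_C = β·I_B = 50 × 0.0299 = 1.49 mA.
Collector loop: V_CE = V_CC − I_C·R_C = 21 − 1.49×0.68 = 20 V.
Since V_CE = 20 V > V_CE(sat) ≈ 0.2 V, the transistor is in the active region as assumed.

V_CE ≈ 20 V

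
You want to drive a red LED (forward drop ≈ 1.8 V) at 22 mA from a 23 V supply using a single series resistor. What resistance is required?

The resistor drops V_S − V_D = 23 − 1.8 = 21.2 V at 22 mA.
R = 21.2 V / 22 mA = 0.964 kΩ.

R ≈ 0.96 kΩ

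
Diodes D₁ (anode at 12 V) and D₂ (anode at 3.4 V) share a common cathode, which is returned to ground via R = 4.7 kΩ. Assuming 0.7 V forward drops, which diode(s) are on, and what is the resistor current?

Only D₁ conducts; I_R ≈ 2.4 mA

Assume both conduct. Then node N would need to be at both 12−0.7 = 11.3 V and 3.4−0.7 = 2.7 V, which is impossible.
Assume only D₁ conducts: V_N = 12 − 0.7 = 11.3 V, so I_R = 11.3/4.7 = 2.4 mA.
Check D₂: its anode-to-cathode voltage is 3.4 − 11.3 = -7.9 V < 0.7 V, so it is off. The assumption is consistent.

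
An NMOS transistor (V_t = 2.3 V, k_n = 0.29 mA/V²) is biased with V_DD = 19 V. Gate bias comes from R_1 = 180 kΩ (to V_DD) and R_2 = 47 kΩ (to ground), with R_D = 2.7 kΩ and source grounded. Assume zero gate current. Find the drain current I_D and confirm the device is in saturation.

V_G = V_DD·R_2/(R_1+R_2) = 19×47/227 = 3.93 V. With the source grounded, V_GS = V_G = 3.93 V.
Assume saturation: I_D = (k_n/2)(V_GS − V_t)² = (0.29/2)×(3.93 − 2.3)² = 0.145×1.63² = 0.387 mA.
V_DS = V_DD − I_D·R_D = 19 − 0.387×2.7 = 18 V.
Saturation requires V_DS ≥ V_GS − V_t = 1.63 V; 18 ≥ 1.63 ✓.

I_D ≈ 0.39 mA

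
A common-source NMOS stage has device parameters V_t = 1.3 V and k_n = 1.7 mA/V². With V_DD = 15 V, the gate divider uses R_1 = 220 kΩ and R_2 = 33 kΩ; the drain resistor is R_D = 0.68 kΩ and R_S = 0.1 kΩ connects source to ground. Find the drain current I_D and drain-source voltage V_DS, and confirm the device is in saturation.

V_G = V_DD·R_2/(R_1+R_2) = 15×33/253 = 1.96 V.
Assume saturation: I_D = (k_n/2)(V_GS − V_t)² with V_GS = V_G − I_D·R_S = 1.96 − 0.1·I_D.
Substituting gives 0.0085·I_D² − 1.11·I_D + 0.366 = 0, with roots I_D = 0.33 or 130 mA.
The root I_D = 130 mA gives V_GS = -11.1 V ≤ V_t, so take I_D = 0.33 mA.
Then V_GS = 1.92 V and V_DS = V_DD − I_D(R_D+R_S) = 15 − 0.33×0.78 = 14.7 V.
Saturation requires V_DS ≥ V_GS − V_t = 0.623 V; 14.7 ≥ 0.623 ✓.

I_D ≈ 0.33 mA, V_DS ≈ 15 V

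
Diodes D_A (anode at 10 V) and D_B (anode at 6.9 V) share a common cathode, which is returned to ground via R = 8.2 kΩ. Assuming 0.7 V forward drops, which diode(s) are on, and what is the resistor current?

Only D_A conducts; I_R ≈ 1.1 mA

Assume both conduct. Then node N would need to be at both 10−0.7 = 9.3 V and 6.9−0.7 = 6.2 V, which is impossible.
Assume only D_A conducts: V_N = 10 − 0.7 = 9.3 V, so I_R = 9.3/8.2 = 1.13 mA.
Check D_B: its anode-to-cathode voltage is 6.9 − 9.3 = -2.4 V < 0.7 V, so it is off. The assumption is consistent.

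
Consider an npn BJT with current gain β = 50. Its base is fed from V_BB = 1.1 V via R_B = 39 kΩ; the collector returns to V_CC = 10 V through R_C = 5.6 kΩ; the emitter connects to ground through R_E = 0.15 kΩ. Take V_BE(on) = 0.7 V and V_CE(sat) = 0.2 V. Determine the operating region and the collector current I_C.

active; I_C ≈ 0.43 mA

Assume active. Base-emitter loop: I_B = (V_BB − V_BE)/(R_B + (β+1)R_E) = (1.1 − 0.7)/(39 + 51×0.15) = 0.00857 mA.
I_C = β·I_B = 50×0.00857 = 0.429 mA.
V_CE = V_CC − I_C·R_C − I_E·R_E = 10 − 0.429×5.6 − 0.437×0.15 = 7.53 V > V_CE(sat), so the active-region assumption holds.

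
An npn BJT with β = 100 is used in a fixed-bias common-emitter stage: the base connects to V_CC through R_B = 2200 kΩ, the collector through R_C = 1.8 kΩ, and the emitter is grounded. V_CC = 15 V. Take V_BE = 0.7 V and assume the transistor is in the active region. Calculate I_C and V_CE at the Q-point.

Base loop: V_CC = I_B·R_B + V_BE, so I_B = (15 − 0.7)/2200 kΩ = 0.0065 mA.
In the active region I_C = β·I_B = 100 × 0.0065 = 0.65 mA.
Collector loop: V_CE = V_CC − I_C·R_C = 15 − 0.65×1.8 = 13.8 V.
Since V_CE = 13.8 V > V_CE(sat) ≈ 0.2 V, the transistor is in the active region as assumed.

I_C ≈ 0.65 mA, V_CE ≈ 14 V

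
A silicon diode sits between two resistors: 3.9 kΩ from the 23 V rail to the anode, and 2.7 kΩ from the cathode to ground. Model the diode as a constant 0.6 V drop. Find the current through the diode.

The two resistors are in series with the diode, so KVL gives 23 = I·3.9 + 0.6 + I·2.7.
I = (23 − 0.6) / (3.9 + 2.7) kΩ = 22.4 / 6.6 = 3.39 mA.

I ≈ 3.4 mA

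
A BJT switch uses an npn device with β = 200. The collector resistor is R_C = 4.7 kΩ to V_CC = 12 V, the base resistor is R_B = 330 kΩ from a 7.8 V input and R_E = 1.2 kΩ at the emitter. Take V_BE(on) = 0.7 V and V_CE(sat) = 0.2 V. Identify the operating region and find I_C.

saturation; I_C ≈ 2 mA

Assume active: I_B = (7.8 − 0.7)/(330 + 201×1.2) = 0.0124 mA, I_C = β·I_B = 2.49 mA.
Then V_CE = 12 − 2.49×4.7 − 2.5×1.2 = -2.68 V < 0.2 V — the active assumption fails.
Re-solve with V_CE = 0.2 V. KCL at the emitter: V_E/R_E = (V_BB−0.7−V_E)/R_B + (V_CC−0.2−V_E)/R_C, giving V_E = 2.41 V.
I_C = (V_CC − 0.2 − V_E)/R_C = (11.8 − 2.41)/4.7 = 2 mA.
Check: I_B = (7.1 − 2.41)/330 = 0.0142 mA, and β·I_B = 2.84 mA > I_C, confirming saturation.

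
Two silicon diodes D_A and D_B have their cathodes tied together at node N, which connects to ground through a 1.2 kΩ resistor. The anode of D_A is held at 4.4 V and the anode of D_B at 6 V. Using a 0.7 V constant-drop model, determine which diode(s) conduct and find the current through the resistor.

Assume both conduct. Then node N would need to be at both 4.4−0.7 = 3.7 V and 6−0.7 = 5.3 V, which is impossible.
Assume only D_B conducts: V_N = 6 − 0.7 = 5.3 V, so I_R = 5.3/1.2 = 4.42 mA.
Check D_A: its anode-to-cathode voltage is 4.4 − 5.3 = -0.9 V < 0.7 V, so it is off. The assumption is consistent.

Only D_B conducts; I_R ≈ 4.4 mA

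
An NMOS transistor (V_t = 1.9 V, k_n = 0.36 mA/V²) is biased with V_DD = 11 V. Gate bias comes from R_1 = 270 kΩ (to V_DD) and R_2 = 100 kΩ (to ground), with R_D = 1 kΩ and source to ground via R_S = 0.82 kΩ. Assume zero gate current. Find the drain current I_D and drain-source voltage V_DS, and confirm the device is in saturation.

V_G = V_DD·R_2/(R_1+R_2) = 11×100/370 = 2.97 V.
Assume saturation: I_D = (k_n/2)(V_GS − V_t)² with V_GS = V_G − I_D·R_S = 2.97 − 0.82·I_D.
Substituting gives 0.121·I_D² − 1.32·I_D + 0.207 = 0, with roots I_D = 0.16 or 10.7 mA.
The root I_D = 10.7 mA gives V_GS = -5.82 V ≤ V_t, so take I_D = 0.16 mA.
Then V_GS = 2.84 V and V_DS = V_DD − I_D(R_D+R_S) = 11 − 0.16×1.82 = 10.7 V.
Saturation requires V_DS ≥ V_GS − V_t = 0.942 V; 10.7 ≥ 0.942 ✓.

I_D ≈ 0.16 mA, V_DS ≈ 11 V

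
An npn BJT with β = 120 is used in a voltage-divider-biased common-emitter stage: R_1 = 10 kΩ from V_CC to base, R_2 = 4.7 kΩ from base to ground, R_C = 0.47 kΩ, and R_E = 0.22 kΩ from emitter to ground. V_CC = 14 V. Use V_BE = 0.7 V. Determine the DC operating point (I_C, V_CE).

I_C ≈ 15 mA, V_CE ≈ 3.5 V

Thevenize the base divider: V_Th = V_CC·R_2/(R_1+R_2) = 14×4.7/14.7 = 4.48 V, R_Th = R_1‖R_2 = 3.2 kΩ.
Base-emitter loop: V_Th = I_B·R_Th + V_BE + (β+1)I_B·R_E, so I_B = (4.48 − 0.7) / (3.2 + 121×0.22) = 0.127 mA.
I_C = β·I_B = 120×0.127 = 15.2 mA, and I_E = (β+1)I_B = 15.3 mA.
V_CE = V_CC − I_C·R_C − I_E·R_E = 14 − 15.2×0.47 − 15.3×0.22 = 3.49 V.
V_CE = 3.49 V > 0.2 V confirms active-region operation.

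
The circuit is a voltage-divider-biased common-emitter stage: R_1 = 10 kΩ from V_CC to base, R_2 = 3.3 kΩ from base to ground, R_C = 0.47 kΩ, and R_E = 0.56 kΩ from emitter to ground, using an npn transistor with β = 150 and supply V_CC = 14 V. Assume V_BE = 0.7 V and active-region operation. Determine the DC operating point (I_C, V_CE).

I_C ≈ 4.8 mA, V_CE ≈ 9.1 V

Thevenize the base divider: V_Th = V_CC·R_2/(R_1+R_2) = 14×3.3/13.3 = 3.47 V, R_Th = R_1‖R_2 = 2.48 kΩ.
Base-emitter loop: V_Th = I_B·R_Th + V_BE + (β+1)I_B·R_E, so I_B = (3.47 − 0.7) / (2.48 + 151×0.56) = 0.0319 mA.
I_C = β·I_B = 150×0.0319 = 4.78 mA, and I_E = (β+1)I_B = 4.81 mA.
V_CE = V_CC − I_C·R_C − I_E·R_E = 14 − 4.78×0.47 − 4.81×0.56 = 9.06 V.
V_CE = 9.06 V > 0.2 V confirms active-region operation.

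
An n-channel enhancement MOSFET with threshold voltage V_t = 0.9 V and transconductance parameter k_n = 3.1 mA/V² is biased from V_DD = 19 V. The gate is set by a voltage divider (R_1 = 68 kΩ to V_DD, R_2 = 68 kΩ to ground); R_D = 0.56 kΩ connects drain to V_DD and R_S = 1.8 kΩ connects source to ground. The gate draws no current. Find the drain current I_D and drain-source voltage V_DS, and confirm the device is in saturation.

V_G = V_DD·R_2/(R_1+R_2) = 19×68/136 = 9.5 V.
Assume saturation: I_D = (k_n/2)(V_GS − V_t)² with V_GS = V_G − I_D·R_S = 9.5 − 1.8·I_D.
Substituting gives 5.02·I_D² − 49·I_D + 115 = 0, with roots I_D = 3.9 or 5.86 mA.
The root I_D = 5.86 mA gives V_GS = -1.04 V ≤ V_t, so take I_D = 3.9 mA.
Then V_GS = 2.49 V and V_DS = V_DD − I_D(R_D+R_S) = 19 − 3.9×2.36 = 9.8 V.
Saturation requires V_DS ≥ V_GS − V_t = 1.59 V; 9.8 ≥ 1.59 ✓.

I_D ≈ 3.9 mA, V_DS ≈ 9.8 V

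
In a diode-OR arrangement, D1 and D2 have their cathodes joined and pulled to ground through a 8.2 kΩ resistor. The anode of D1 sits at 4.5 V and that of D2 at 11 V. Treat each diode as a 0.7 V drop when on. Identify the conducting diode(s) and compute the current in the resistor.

Only D2 conducts; I_R ≈ 1.3 mA

Assume both conduct. Then node N would need to be at both 4.5−0.7 = 3.8 V and 11−0.7 = 10.3 V, which is impossible.
Assume only D2 conducts: V_N = 11 − 0.7 = 10.3 V, so I_R = 10.3/8.2 = 1.26 mA.
Check D1: its anode-to-cathode voltage is 4.5 − 10.3 = -5.8 V < 0.7 V, so it is off. The assumption is consistent.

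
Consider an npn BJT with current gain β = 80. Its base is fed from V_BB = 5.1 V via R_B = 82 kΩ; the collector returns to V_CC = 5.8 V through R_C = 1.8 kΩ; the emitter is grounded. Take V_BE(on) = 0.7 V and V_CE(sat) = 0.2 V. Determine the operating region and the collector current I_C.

Assume active: I_B = (5.1 − 0.7)/82 = 0.0537 mA, giving I_C = β·I_B = 4.29 mA.
But then V_CE = 5.8 − 4.29×1.8 = -1.93 V < V_CE(sat) = 0.2 V — impossible in the active region.
So the transistor is saturated. With V_CE = 0.2 V, I_C = (V_CC − 0.2)/R_C = 5.6/1.8 = 3.11 mA.
Check: β·I_B = 4.29 mA > I_C = 3.11 mA, confirming saturation.

saturation; I_C ≈ 3.1 mA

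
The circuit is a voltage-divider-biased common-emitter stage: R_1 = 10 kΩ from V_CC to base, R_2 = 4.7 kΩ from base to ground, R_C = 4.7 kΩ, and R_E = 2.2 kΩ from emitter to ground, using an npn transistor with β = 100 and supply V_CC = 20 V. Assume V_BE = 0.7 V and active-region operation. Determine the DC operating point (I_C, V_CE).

Thevenize the base divider: V_Th = V_CC·R_2/(R_1+R_2) = 20×4.7/14.7 = 6.39 V, R_Th = R_1‖R_2 = 3.2 kΩ.
Base-emitter loop: V_Th = I_B·R_Th + V_BE + (β+1)I_B·R_E, so I_B = (6.39 − 0.7) / (3.2 + 101×2.2) = 0.0253 mA.
I_C = β·I_B = 100×0.0253 = 2.53 mA, and I_E = (β+1)I_B = 2.55 mA.
V_CE = V_CC − I_C·R_C − I_E·R_E = 20 − 2.53×4.7 − 2.55×2.2 = 2.51 V.
V_CE = 2.51 V > 0.2 V confirms active-region operation.

I_C ≈ 2.5 mA, V_CE ≈ 2.5 V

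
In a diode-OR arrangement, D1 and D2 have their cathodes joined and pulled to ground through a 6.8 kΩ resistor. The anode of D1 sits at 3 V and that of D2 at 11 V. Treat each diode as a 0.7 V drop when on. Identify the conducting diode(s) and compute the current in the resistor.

Assume both conduct. Then node N would need to be at both 3−0.7 = 2.3 V and 11−0.7 = 10.3 V, which is impossible.
Assume only D2 conducts: V_N = 11 − 0.7 = 10.3 V, so I_R = 10.3/6.8 = 1.51 mA.
Check D1: its anode-to-cathode voltage is 3 − 10.3 = -7.3 V < 0.7 V, so it is off. The assumption is consistent.

Only D2 conducts; I_R ≈ 1.5 mA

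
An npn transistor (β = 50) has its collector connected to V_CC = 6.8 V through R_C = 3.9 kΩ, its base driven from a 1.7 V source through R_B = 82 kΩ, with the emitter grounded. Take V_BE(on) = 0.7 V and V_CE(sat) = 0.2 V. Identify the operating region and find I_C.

active; I_C ≈ 0.61 mA

Assume active. Base-emitter loop: I_B = (V_BB − V_BE)/R_B = (1.7 − 0.7)/82 = 0.0122 mA.
I_C = β·I_B = 50×0.0122 = 0.61 mA.
V_CE = V_CC − I_C·R_C = 6.8 − 0.61×3.9 = 4.42 V > V_CE(sat), so the active-region assumption holds.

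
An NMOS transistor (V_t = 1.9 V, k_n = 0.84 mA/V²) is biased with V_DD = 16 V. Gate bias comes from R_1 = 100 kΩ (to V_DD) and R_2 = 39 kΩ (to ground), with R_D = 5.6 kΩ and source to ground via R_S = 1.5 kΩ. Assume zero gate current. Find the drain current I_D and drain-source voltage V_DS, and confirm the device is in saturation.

V_G = V_DD·R_2/(R_1+R_2) = 16×39/139 = 4.49 V.
Assume saturation: I_D = (k_n/2)(V_GS − V_t)² with V_GS = V_G − I_D·R_S = 4.49 − 1.5·I_D.
Substituting gives 0.945·I_D² − 4.26·I_D + 2.82 = 0, with roots I_D = 0.804 or 3.71 mA.
The root I_D = 3.71 mA gives V_GS = -1.07 V ≤ V_t, so take I_D = 0.804 mA.
Then V_GS = 3.28 V and V_DS = V_DD − I_D(R_D+R_S) = 16 − 0.804×7.1 = 10.3 V.
Saturation requires V_DS ≥ V_GS − V_t = 1.38 V; 10.3 ≥ 1.38 ✓.

I_D ≈ 0.8 mA, V_DS ≈ 10 V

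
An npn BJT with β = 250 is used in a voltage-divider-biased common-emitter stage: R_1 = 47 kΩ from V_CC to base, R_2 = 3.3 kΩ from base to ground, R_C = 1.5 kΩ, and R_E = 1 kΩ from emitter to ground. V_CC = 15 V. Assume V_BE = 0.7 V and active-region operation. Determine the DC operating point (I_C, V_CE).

Thevenize the base divider: V_Th = V_CC·R_2/(R_1+R_2) = 15×3.3/50.3 = 0.984 V, R_Th = R_1‖R_2 = 3.08 kΩ.
Base-emitter loop: V_Th = I_B·R_Th + V_BE + (β+1)I_B·R_E, so I_B = (0.984 − 0.7) / (3.08 + 251×1) = 0.00112 mA.
I_C = β·I_B = 250×0.00112 = 0.28 mA, and I_E = (β+1)I_B = 0.281 mA.
V_CE = V_CC − I_C·R_C − I_E·R_E = 15 − 0.28×1.5 − 0.281×1 = 14.3 V.
V_CE = 14.3 V > 0.2 V confirms active-region operation.

I_C ≈ 0.28 mA, V_CE ≈ 14 V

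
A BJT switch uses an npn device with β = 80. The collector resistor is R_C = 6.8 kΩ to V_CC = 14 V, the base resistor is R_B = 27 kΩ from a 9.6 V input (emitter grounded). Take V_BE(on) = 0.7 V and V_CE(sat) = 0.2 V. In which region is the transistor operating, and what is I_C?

saturation; I_C ≈ 2 mA

Assume active: I_B = (9.6 − 0.7)/27 = 0.33 mA, giving I_C = β·I_B = 26.4 mA.
But then V_CE = 14 − 26.4×6.8 = -165 V < V_CE(sat) = 0.2 V — impossible in the active region.
So the transistor is saturated. With V_CE = 0.2 V, I_C = (V_CC − 0.2)/R_C = 13.8/6.8 = 2.03 mA.
Check: β·I_B = 26.4 mA > I_C = 2.03 mA, confirming saturation.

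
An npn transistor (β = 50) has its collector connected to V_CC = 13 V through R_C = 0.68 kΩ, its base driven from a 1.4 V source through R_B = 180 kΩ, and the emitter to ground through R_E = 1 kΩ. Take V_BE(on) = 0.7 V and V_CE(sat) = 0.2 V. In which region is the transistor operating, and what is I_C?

active; I_C ≈ 0.15 mA

Assume active. Base-emitter loop: I_B = (V_BB − V_BE)/(R_B + (β+1)R_E) = (1.4 − 0.7)/(180 + 51×1) = 0.00303 mA.
I_C = β·I_B = 50×0.00303 = 0.152 mA.
V_CE = V_CC − I_C·R_C − I_E·R_E = 13 − 0.152×0.68 − 0.155×1 = 12.7 V > V_CE(sat), so the active-region assumption holds.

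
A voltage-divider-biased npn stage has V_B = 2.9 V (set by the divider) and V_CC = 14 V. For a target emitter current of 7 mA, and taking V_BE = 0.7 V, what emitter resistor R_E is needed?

V_E = V_B − V_BE = 2.9 − 0.7 = 2.2 V.
R_E = V_E / I_E = 2.2 / 7 = 0.314 kΩ.

R_E ≈ 0.31 kΩ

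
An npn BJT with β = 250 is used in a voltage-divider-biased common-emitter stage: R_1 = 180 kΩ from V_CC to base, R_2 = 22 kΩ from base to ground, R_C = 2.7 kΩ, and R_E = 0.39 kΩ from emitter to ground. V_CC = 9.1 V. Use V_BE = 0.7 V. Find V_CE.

V_CE ≈ 7.2 V

Thevenize the base divider: V_Th = V_CC·R_2/(R_1+R_2) = 9.1×22/202 = 0.991 V, R_Th = R_1‖R_2 = 19.6 kΩ.
Base-emitter loop: V_Th = I_B·R_Th + V_BE + (β+1)I_B·R_E, so I_B = (0.991 − 0.7) / (19.6 + 251×0.39) = 0.00248 mA.
I_C = β·I_B = 250×0.00248 = 0.619 mA, and I_E = (β+1)I_B = 0.622 mA.
V_CE = V_CC − I_C·R_C − I_E·R_E = 9.1 − 0.619×2.7 − 0.622×0.39 = 7.19 V.
V_CE = 7.19 V > 0.2 V confirms active-region operation.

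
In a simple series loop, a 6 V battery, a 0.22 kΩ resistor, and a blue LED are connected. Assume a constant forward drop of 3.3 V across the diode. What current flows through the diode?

I ≈ 12 mA

KVL around the loop: 6 = V_D + I·R = 3.3 + I × 0.22 kΩ.
So I = (6 − 3.3) / 0.22 kΩ = 2.7 / 0.22 = 12.3 mA.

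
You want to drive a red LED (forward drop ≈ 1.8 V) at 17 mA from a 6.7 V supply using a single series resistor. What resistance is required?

R ≈ 0.29 kΩ

The resistor drops V_S − V_D = 6.7 − 1.8 = 4.9 V at 17 mA.
R = 4.9 V / 17 mA = 0.288 kΩ.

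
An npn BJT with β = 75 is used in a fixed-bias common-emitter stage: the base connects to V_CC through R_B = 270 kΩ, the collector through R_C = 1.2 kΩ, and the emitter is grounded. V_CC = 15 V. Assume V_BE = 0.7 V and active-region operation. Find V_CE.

V_CE ≈ 10 V

Base loop: V_CC = I_B·R_B + V_BE, so I_B = (15 − 0.7)/270 kΩ = 0.053 mA.
In the active region I_C = β·I_B = 75 × 0.053 = 3.97 mA.
Collector loop: V_CE = V_CC − I_C·R_C = 15 − 3.97×1.2 = 10.2 V.
Since V_CE = 10.2 V > V_CE(sat) ≈ 0.2 V, the transistor is in the active region as assumed.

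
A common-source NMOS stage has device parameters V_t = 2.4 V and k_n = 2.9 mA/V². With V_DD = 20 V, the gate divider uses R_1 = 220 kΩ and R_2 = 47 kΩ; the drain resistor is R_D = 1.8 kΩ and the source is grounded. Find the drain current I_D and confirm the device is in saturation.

I_D ≈ 1.8 mA

V_G = V_DD·R_2/(R_1+R_2) = 20×47/267 = 3.52 V. With the source grounded, V_GS = V_G = 3.52 V.
Assume saturation: I_D = (k_n/2)(V_GS − V_t)² = (2.9/2)×(3.52 − 2.4)² = 1.45×1.12² = 1.82 mA.
V_DS = V_DD − I_D·R_D = 20 − 1.82×1.8 = 16.7 V.
Saturation requires V_DS ≥ V_GS − V_t = 1.12 V; 16.7 ≥ 1.12 ✓.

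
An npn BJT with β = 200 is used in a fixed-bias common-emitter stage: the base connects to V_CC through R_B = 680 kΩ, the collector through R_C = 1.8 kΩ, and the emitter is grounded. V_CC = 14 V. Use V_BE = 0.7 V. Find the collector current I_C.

Base loop: V_CC = I_B·R_B + V_BE, so I_B = (14 − 0.7)/680 kΩ = 0.0196 mA.
In the active region I_C = β·I_B = 200 × 0.0196 = 3.91 mA.
Collector loop: V_CE = V_CC − I_C·R_C = 14 − 3.91×1.8 = 6.96 V.
Since V_CE = 6.96 V > V_CE(sat) ≈ 0.2 V, the transistor is in the active region as assumed.

I_C ≈ 3.9 mA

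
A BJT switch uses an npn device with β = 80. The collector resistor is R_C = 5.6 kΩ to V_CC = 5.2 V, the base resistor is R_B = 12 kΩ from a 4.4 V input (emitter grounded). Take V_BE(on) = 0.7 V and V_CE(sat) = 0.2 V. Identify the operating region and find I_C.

saturation; I_C ≈ 0.89 mA

Assume active: I_B = (4.4 − 0.7)/12 = 0.308 mA, giving I_C = β·I_B = 24.7 mA.
But then V_CE = 5.2 − 24.7×5.6 = -133 V < V_CE(sat) = 0.2 V — impossible in the active region.
So the transistor is saturated. With V_CE = 0.2 V, I_C = (V_CC − 0.2)/R_C = 5/5.6 = 0.893 mA.
Check: β·I_B = 24.7 mA > I_C = 0.893 mA, confirming saturation.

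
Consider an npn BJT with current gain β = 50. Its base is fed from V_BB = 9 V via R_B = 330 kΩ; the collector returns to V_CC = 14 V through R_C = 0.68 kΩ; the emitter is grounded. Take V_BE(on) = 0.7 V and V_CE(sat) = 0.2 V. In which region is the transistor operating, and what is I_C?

Assume active. Base-emitter loop: I_B = (V_BB − V_BE)/R_B = (9 − 0.7)/330 = 0.0252 mA.
I_C = β·I_B = 50×0.0252 = 1.26 mA.
V_CE = V_CC − I_C·R_C = 14 − 1.26×0.68 = 13.1 V > V_CE(sat), so the active-region assumption holds.

active; I_C ≈ 1.3 mA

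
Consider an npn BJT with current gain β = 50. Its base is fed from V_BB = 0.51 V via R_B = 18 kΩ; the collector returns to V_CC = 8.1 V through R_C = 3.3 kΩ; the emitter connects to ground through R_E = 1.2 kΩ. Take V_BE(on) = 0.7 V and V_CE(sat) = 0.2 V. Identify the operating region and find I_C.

cutoff; I_C ≈ 0

V_BB = 0.51 V ≤ V_BE(on) = 0.7 V, so the base-emitter junction is not forward biased.
The transistor is in cutoff: I_B = I_C = 0.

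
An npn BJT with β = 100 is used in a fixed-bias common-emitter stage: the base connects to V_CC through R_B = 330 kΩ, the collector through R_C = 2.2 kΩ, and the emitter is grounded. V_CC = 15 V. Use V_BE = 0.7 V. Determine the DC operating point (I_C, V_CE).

Base loop: V_CC = I_B·R_B + V_BE, so I_B = (15 − 0.7)/330 kΩ = 0.0433 mA.
In the active region I_C = β·I_B = 100 × 0.0433 = 4.33 mA.
Collector loop: V_CE = V_CC − I_C·R_C = 15 − 4.33×2.2 = 5.47 V.
Since V_CE = 5.47 V > V_CE(sat) ≈ 0.2 V, the transistor is in the active region as assumed.

I_C ≈ 4.3 mA, V_CE ≈ 5.5 V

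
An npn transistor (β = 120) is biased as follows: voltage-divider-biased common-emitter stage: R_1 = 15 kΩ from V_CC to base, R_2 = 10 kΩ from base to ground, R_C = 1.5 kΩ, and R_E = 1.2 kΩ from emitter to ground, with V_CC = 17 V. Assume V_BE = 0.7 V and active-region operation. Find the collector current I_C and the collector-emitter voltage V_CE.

Thevenize the base divider: V_Th = V_CC·R_2/(R_1+R_2) = 17×10/25 = 6.8 V, R_Th = R_1‖R_2 = 6 kΩ.
Base-emitter loop: V_Th = I_B·R_Th + V_BE + (β+1)I_B·R_E, so I_B = (6.8 − 0.7) / (6 + 121×1.2) = 0.0403 mA.
I_C = β·I_B = 120×0.0403 = 4.84 mA, and I_E = (β+1)I_B = 4.88 mA.
V_CE = V_CC − I_C·R_C − I_E·R_E = 17 − 4.84×1.5 − 4.88×1.2 = 3.88 V.
V_CE = 3.88 V > 0.2 V confirms active-region operation.

I_C ≈ 4.8 mA, V_CE ≈ 3.9 V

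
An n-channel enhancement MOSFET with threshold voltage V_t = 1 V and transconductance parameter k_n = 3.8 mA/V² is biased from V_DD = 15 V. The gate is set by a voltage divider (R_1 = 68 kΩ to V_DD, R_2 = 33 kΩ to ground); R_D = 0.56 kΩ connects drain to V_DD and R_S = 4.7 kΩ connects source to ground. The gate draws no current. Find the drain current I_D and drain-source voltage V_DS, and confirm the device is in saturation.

V_G = V_DD·R_2/(R_1+R_2) = 15×33/101 = 4.9 V.
Assume saturation: I_D = (k_n/2)(V_GS − V_t)² with V_GS = V_G − I_D·R_S = 4.9 − 4.7·I_D.
Substituting gives 42·I_D² − 70.7·I_D + 28.9 = 0, with roots I_D = 0.701 or 0.983 mA.
The root I_D = 0.983 mA gives V_GS = 0.281 V ≤ V_t, so take I_D = 0.701 mA.
Then V_GS = 1.61 V and V_DS = V_DD − I_D(R_D+R_S) = 15 − 0.701×5.26 = 11.3 V.
Saturation requires V_DS ≥ V_GS − V_t = 0.607 V; 11.3 ≥ 0.607 ✓.

I_D ≈ 0.7 mA, V_DS ≈ 11 V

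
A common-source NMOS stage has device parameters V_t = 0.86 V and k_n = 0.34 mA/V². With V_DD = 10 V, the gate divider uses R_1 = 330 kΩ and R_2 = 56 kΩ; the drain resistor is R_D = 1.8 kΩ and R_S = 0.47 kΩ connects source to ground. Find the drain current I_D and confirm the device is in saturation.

V_G = V_DD·R_2/(R_1+R_2) = 10×56/386 = 1.45 V.
Assume saturation: I_D = (k_n/2)(V_GS − V_t)² with V_GS = V_G − I_D·R_S = 1.45 − 0.47·I_D.
Substituting gives 0.0376·I_D² − 1.09·I_D + 0.0593 = 0, with roots I_D = 0.0543 or 29.1 mA.
The root I_D = 29.1 mA gives V_GS = -12.2 V ≤ V_t, so take I_D = 0.0543 mA.
Then V_GS = 1.43 V and V_DS = V_DD − I_D(R_D+R_S) = 10 − 0.0543×2.27 = 9.88 V.
Saturation requires V_DS ≥ V_GS − V_t = 0.565 V; 9.88 ≥ 0.565 ✓.

I_D ≈ 0.054 mA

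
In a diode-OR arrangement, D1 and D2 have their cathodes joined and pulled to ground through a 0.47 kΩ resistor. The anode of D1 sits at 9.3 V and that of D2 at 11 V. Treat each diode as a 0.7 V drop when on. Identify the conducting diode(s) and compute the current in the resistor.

Only D2 conducts; I_R ≈ 22 mA

Assume both conduct. Then node N would need to be at both 9.3−0.7 = 8.6 V and 11−0.7 = 10.3 V, which is impossible.
Assume only D2 conducts: V_N = 11 − 0.7 = 10.3 V, so I_R = 10.3/0.47 = 21.9 mA.
Check D1: its anode-to-cathode voltage is 9.3 − 10.3 = -1 V < 0.7 V, so it is off. The assumption is consistent.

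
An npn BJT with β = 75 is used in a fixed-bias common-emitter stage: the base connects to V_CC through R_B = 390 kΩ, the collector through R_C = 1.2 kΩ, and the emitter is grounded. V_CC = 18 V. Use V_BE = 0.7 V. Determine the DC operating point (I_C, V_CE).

Base loop: V_CC = I_B·R_B + V_BE, so I_B = (18 − 0.7)/390 kΩ = 0.0444 mA.
In the active region I_C = β·I_B = 75 × 0.0444 = 3.33 mA.
Collector loop: V_CE = V_CC − I_C·R_C = 18 − 3.33×1.2 = 14 V.
Since V_CE = 14 V > V_CE(sat) ≈ 0.2 V, the transistor is in the active region as assumed.

I_C ≈ 3.3 mA, V_CE ≈ 14 V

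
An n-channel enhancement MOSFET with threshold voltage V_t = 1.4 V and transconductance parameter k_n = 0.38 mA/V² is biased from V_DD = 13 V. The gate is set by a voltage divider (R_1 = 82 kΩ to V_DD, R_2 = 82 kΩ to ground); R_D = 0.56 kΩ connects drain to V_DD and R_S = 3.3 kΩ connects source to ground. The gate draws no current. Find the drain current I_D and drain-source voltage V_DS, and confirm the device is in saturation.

V_G = V_DD·R_2/(R_1+R_2) = 13×82/164 = 6.5 V.
Assume saturation: I_D = (k_n/2)(V_GS − V_t)² with V_GS = V_G − I_D·R_S = 6.5 − 3.3·I_D.
Substituting gives 2.07·I_D² − 7.4·I_D + 4.94 = 0, with roots I_D = 0.89 or 2.68 mA.
The root I_D = 2.68 mA gives V_GS = -2.36 V ≤ V_t, so take I_D = 0.89 mA.
Then V_GS = 3.56 V and V_DS = V_DD − I_D(R_D+R_S) = 13 − 0.89×3.86 = 9.57 V.
Saturation requires V_DS ≥ V_GS − V_t = 2.16 V; 9.57 ≥ 2.16 ✓.

I_D ≈ 0.89 mA, V_DS ≈ 9.6 V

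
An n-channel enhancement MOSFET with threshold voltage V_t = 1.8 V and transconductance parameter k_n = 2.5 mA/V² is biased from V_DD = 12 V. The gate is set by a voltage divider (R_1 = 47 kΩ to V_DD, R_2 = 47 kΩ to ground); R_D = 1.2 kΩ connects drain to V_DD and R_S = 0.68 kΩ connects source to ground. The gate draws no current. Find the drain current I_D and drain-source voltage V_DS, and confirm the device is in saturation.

V_G = V_DD·R_2/(R_1+R_2) = 12×47/94 = 6 V.
Assume saturation: I_D = (k_n/2)(V_GS − V_t)² with V_GS = V_G − I_D·R_S = 6 − 0.68·I_D.
Substituting gives 0.578·I_D² − 8.14·I_D + 22.1 = 0, with roots I_D = 3.66 or 10.4 mA.
The root I_D = 10.4 mA gives V_GS = -1.09 V ≤ V_t, so take I_D = 3.66 mA.
Then V_GS = 3.51 V and V_DS = V_DD − I_D(R_D+R_S) = 12 − 3.66×1.88 = 5.12 V.
Saturation requires V_DS ≥ V_GS − V_t = 1.71 V; 5.12 ≥ 1.71 ✓.

I_D ≈ 3.7 mA, V_DS ≈ 5.1 V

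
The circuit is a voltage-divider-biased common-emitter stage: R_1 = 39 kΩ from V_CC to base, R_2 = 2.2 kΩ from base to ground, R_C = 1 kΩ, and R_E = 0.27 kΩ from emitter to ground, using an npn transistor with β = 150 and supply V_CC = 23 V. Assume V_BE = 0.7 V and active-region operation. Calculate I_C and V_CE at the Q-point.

Thevenize the base divider: V_Th = V_CC·R_2/(R_1+R_2) = 23×2.2/41.2 = 1.23 V, R_Th = R_1‖R_2 = 2.08 kΩ.
Base-emitter loop: V_Th = I_B·R_Th + V_BE + (β+1)I_B·R_E, so I_B = (1.23 − 0.7) / (2.08 + 151×0.27) = 0.0123 mA.
I_C = β·I_B = 150×0.0123 = 1.85 mA, and I_E = (β+1)I_B = 1.86 mA.
V_CE = V_CC − I_C·R_C − I_E·R_E = 23 − 1.85×1 − 1.86×0.27 = 20.6 V.
V_CE = 20.6 V > 0.2 V confirms active-region operation.

I_C ≈ 1.8 mA, V_CE ≈ 21 V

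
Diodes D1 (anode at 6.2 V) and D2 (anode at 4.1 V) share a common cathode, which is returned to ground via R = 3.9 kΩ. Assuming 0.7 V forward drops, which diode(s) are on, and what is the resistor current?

Only D1 conducts; I_R ≈ 1.4 mA

Assume both conduct. Then node N would need to be at both 6.2−0.7 = 5.5 V and 4.1−0.7 = 3.4 V, which is impossible.
Assume only D1 conducts: V_N = 6.2 − 0.7 = 5.5 V, so I_R = 5.5/3.9 = 1.41 mA.
Check D2: its anode-to-cathode voltage is 4.1 − 5.5 = -1.4 V < 0.7 V, so it is off. The assumption is consistent.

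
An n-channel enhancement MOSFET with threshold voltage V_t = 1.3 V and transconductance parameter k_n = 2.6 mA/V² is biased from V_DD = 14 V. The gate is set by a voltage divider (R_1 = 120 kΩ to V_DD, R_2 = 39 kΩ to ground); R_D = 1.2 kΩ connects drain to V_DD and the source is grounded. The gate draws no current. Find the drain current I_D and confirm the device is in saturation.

V_G = V_DD·R_2/(R_1+R_2) = 14×39/159 = 3.43 V. With the source grounded, V_GS = V_G = 3.43 V.
Assume saturation: I_D = (k_n/2)(V_GS − V_t)² = (2.6/2)×(3.43 − 1.3)² = 1.3×2.13² = 5.92 mA.
V_DS = V_DD − I_D·R_D = 14 − 5.92×1.2 = 6.9 V.
Saturation requires V_DS ≥ V_GS − V_t = 2.13 V; 6.9 ≥ 2.13 ✓.

I_D ≈ 5.9 mA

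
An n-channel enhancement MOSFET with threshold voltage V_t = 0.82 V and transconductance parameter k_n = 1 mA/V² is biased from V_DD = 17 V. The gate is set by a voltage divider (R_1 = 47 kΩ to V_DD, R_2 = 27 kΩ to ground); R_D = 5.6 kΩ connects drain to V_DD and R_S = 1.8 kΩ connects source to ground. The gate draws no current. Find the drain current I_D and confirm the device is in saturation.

I_D ≈ 1.9 mA

V_G = V_DD·R_2/(R_1+R_2) = 17×27/74 = 6.2 V.
Assume saturation: I_D = (k_n/2)(V_GS − V_t)² with V_GS = V_G − I_D·R_S = 6.2 − 1.8·I_D.
Substituting gives 1.62·I_D² − 10.7·I_D + 14.5 = 0, with roots I_D = 1.91 or 4.69 mA.
The root I_D = 4.69 mA gives V_GS = -2.24 V ≤ V_t, so take I_D = 1.91 mA.
Then V_GS = 2.77 V and V_DS = V_DD − I_D(R_D+R_S) = 17 − 1.91×7.4 = 2.9 V.
Saturation requires V_DS ≥ V_GS − V_t = 1.95 V; 2.9 ≥ 1.95 ✓.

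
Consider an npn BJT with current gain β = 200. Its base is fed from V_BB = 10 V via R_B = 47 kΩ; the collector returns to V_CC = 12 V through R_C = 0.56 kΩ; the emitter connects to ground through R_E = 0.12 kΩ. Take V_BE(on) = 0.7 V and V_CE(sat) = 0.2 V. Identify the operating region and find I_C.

Assume active: I_B = (10 − 0.7)/(47 + 201×0.12) = 0.131 mA, I_C = β·I_B = 26.2 mA.
Then V_CE = 12 − 26.2×0.56 − 26.3×0.12 = -5.8 V < 0.2 V — the active assumption fails.
Re-solve with V_CE = 0.2 V. KCL at the emitter: V_E/R_E = (V_BB−0.7−V_E)/R_B + (V_CC−0.2−V_E)/R_C, giving V_E = 2.1 V.
I_C = (V_CC − 0.2 − V_E)/R_C = (11.8 − 2.1)/0.56 = 17.3 mA.
Check: I_B = (9.3 − 2.1)/47 = 0.153 mA, and β·I_B = 30.6 mA > I_C, confirming saturation.

saturation; I_C ≈ 17 mA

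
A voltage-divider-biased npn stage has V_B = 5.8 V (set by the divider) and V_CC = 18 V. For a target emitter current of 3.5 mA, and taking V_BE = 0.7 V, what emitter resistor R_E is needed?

R_E ≈ 1.5 kΩ

V_E = V_B − V_BE = 5.8 − 0.7 = 5.1 V.
R_E = V_E / I_E = 5.1 / 3.5 = 1.46 kΩ.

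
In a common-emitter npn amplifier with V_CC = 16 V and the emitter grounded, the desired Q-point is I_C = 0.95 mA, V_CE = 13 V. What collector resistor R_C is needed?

Collector loop: V_CC = I_C·R_C + V_CE.
R_C = (V_CC − V_CE)/I_C = (16 − 13)/0.95 = 3.16 kΩ.

R_C ≈ 3.2 kΩ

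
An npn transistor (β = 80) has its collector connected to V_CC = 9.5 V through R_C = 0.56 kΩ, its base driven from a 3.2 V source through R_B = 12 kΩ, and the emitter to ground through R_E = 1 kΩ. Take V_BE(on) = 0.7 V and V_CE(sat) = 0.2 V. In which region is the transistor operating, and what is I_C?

Assume active. Base-emitter loop: I_B = (V_BB − V_BE)/(R_B + (β+1)R_E) = (3.2 − 0.7)/(12 + 81×1) = 0.0269 mA.
I_C = β·I_B = 80×0.0269 = 2.15 mA.
V_CE = V_CC − I_C·R_C − I_E·R_E = 9.5 − 2.15×0.56 − 2.18×1 = 6.12 V > V_CE(sat), so the active-region assumption holds.

active; I_C ≈ 2.2 mA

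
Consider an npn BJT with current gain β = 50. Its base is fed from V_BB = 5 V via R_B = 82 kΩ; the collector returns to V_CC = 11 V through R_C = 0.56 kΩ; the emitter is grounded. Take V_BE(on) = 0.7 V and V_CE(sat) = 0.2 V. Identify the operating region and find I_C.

Assume active. Base-emitter loop: I_B = (V_BB − V_BE)/R_B = (5 − 0.7)/82 = 0.0524 mA.
I_C = β·I_B = 50×0.0524 = 2.62 mA.
V_CE = V_CC − I_C·R_C = 11 − 2.62×0.56 = 9.53 V > V_CE(sat), so the active-region assumption holds.

active; I_C ≈ 2.6 mA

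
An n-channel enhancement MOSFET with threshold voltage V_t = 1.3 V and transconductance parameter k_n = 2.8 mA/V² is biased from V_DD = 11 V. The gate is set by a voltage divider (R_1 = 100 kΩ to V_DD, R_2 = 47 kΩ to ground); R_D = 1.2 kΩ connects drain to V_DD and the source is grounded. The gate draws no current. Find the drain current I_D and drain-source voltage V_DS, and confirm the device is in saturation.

I_D ≈ 6.9 mA, V_DS ≈ 2.7 V

V_G = V_DD·R_2/(R_1+R_2) = 11×47/147 = 3.52 V. With the source grounded, V_GS = V_G = 3.52 V.
Assume saturation: I_D = (k_n/2)(V_GS − V_t)² = (2.8/2)×(3.52 − 1.3)² = 1.4×2.22² = 6.88 mA.
V_DS = V_DD − I_D·R_D = 11 − 6.88×1.2 = 2.74 V.
Saturation requires V_DS ≥ V_GS − V_t = 2.22 V; 2.74 ≥ 2.22 ✓.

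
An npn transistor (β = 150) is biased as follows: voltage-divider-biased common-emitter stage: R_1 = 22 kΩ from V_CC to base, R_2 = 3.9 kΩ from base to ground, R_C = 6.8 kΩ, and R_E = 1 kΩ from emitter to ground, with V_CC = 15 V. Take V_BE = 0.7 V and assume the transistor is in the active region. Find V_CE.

Thevenize the base divider: V_Th = V_CC·R_2/(R_1+R_2) = 15×3.9/25.9 = 2.26 V, R_Th = R_1‖R_2 = 3.31 kΩ.
Base-emitter loop: V_Th = I_B·R_Th + V_BE + (β+1)I_B·R_E, so I_B = (2.26 − 0.7) / (3.31 + 151×1) = 0.0101 mA.
I_C = β·I_B = 150×0.0101 = 1.52 mA, and I_E = (β+1)I_B = 1.53 mA.
V_CE = V_CC − I_C·R_C − I_E·R_E = 15 − 1.52×6.8 − 1.53×1 = 3.17 V.
V_CE = 3.17 V > 0.2 V confirms active-region operation.

V_CE ≈ 3.2 V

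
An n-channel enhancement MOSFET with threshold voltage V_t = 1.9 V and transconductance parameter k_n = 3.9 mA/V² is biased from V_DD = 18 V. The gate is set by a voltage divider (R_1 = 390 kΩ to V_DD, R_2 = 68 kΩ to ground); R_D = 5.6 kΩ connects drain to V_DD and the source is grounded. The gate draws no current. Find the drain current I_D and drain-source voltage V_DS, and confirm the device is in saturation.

V_G = V_DD·R_2/(R_1+R_2) = 18×68/458 = 2.67 V. With the source grounded, V_GS = V_G = 2.67 V.
Assume saturation: I_D = (k_n/2)(V_GS − V_t)² = (3.9/2)×(2.67 − 1.9)² = 1.95×0.772² = 1.16 mA.
V_DS = V_DD − I_D·R_D = 18 − 1.16×5.6 = 11.5 V.
Saturation requires V_DS ≥ V_GS − V_t = 0.772 V; 11.5 ≥ 0.772 ✓.

I_D ≈ 1.2 mA, V_DS ≈ 11 V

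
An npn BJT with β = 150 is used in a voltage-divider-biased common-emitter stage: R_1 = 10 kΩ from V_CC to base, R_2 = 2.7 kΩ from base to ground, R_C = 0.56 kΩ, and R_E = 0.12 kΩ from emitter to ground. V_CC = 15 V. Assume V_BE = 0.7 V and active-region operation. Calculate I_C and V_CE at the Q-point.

Thevenize the base divider: V_Th = V_CC·R_2/(R_1+R_2) = 15×2.7/12.7 = 3.19 V, R_Th = R_1‖R_2 = 2.13 kΩ.
Base-emitter loop: V_Th = I_B·R_Th + V_BE + (β+1)I_B·R_E, so I_B = (3.19 − 0.7) / (2.13 + 151×0.12) = 0.123 mA.
I_C = β·I_B = 150×0.123 = 18.4 mA, and I_E = (β+1)I_B = 18.6 mA.
V_CE = V_CC − I_C·R_C − I_E·R_E = 15 − 18.4×0.56 − 18.6×0.12 = 2.45 V.
V_CE = 2.45 V > 0.2 V confirms active-region operation.

I_C ≈ 18 mA, V_CE ≈ 2.4 V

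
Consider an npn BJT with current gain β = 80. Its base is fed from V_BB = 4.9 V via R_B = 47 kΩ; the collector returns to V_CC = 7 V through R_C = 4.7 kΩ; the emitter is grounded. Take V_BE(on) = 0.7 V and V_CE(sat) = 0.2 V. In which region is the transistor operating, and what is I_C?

Assume active: I_B = (4.9 − 0.7)/47 = 0.0894 mA, giving I_C = β·I_B = 7.15 mA.
But then V_CE = 7 − 7.15×4.7 = -26.6 V < V_CE(sat) = 0.2 V — impossible in the active region.
So the transistor is saturated. With V_CE = 0.2 V, I_C = (V_CC − 0.2)/R_C = 6.8/4.7 = 1.45 mA.
Check: β·I_B = 7.15 mA > I_C = 1.45 mA, confirming saturation.

saturation; I_C ≈ 1.4 mA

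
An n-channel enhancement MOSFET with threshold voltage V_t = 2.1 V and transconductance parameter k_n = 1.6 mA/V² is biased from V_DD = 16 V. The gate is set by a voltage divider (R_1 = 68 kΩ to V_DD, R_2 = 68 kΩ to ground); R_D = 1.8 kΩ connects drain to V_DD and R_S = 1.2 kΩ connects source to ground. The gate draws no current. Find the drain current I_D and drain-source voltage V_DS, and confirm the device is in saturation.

V_G = V_DD·R_2/(R_1+R_2) = 16×68/136 = 8 V.
Assume saturation: I_D = (k_n/2)(V_GS − V_t)² with V_GS = V_G − I_D·R_S = 8 − 1.2·I_D.
Substituting gives 1.15·I_D² − 12.3·I_D + 27.8 = 0, with roots I_D = 3.24 or 7.46 mA.
The root I_D = 7.46 mA gives V_GS = -0.954 V ≤ V_t, so take I_D = 3.24 mA.
Then V_GS = 4.11 V and V_DS = V_DD − I_D(R_D+R_S) = 16 − 3.24×3 = 6.28 V.
Saturation requires V_DS ≥ V_GS − V_t = 2.01 V; 6.28 ≥ 2.01 ✓.

I_D ≈ 3.2 mA, V_DS ≈ 6.3 V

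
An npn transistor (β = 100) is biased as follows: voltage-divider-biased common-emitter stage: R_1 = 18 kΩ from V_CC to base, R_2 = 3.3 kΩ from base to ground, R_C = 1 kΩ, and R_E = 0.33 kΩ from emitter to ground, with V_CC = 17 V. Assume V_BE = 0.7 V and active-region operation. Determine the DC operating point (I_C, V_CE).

I_C ≈ 5.4 mA, V_CE ≈ 9.9 V

Thevenize the base divider: V_Th = V_CC·R_2/(R_1+R_2) = 17×3.3/21.3 = 2.63 V, R_Th = R_1‖R_2 = 2.79 kΩ.
Base-emitter loop: V_Th = I_B·R_Th + V_BE + (β+1)I_B·R_E, so I_B = (2.63 − 0.7) / (2.79 + 101×0.33) = 0.0535 mA.
I_C = β·I_B = 100×0.0535 = 5.35 mA, and I_E = (β+1)I_B = 5.41 mA.
V_CE = V_CC − I_C·R_C − I_E·R_E = 17 − 5.35×1 − 5.41×0.33 = 9.86 V.
V_CE = 9.86 V > 0.2 V confirms active-region operation.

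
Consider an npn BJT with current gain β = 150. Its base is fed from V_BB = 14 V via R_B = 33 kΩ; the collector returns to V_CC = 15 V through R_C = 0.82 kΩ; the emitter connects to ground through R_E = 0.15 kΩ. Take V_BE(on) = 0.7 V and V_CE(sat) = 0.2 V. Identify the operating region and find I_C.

saturation; I_C ≈ 15 mA

Assume active: I_B = (14 − 0.7)/(33 + 151×0.15) = 0.239 mA, I_C = β·I_B = 35.8 mA.
Then V_CE = 15 − 35.8×0.82 − 36.1×0.15 = -19.8 V < 0.2 V — the active assumption fails.
Re-solve with V_CE = 0.2 V. KCL at the emitter: V_E/R_E = (V_BB−0.7−V_E)/R_B + (V_CC−0.2−V_E)/R_C, giving V_E = 2.33 V.
I_C = (V_CC − 0.2 − V_E)/R_C = (14.8 − 2.33)/0.82 = 15.2 mA.
Check: I_B = (13.3 − 2.33)/33 = 0.332 mA, and β·I_B = 49.9 mA > I_C, confirming saturation.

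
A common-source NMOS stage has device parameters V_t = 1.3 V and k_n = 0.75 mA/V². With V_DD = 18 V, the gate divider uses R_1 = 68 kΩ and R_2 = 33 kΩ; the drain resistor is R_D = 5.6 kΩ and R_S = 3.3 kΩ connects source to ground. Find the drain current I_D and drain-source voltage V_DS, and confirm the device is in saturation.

I_D ≈ 0.91 mA, V_DS ≈ 9.9 V

V_G = V_DD·R_2/(R_1+R_2) = 18×33/101 = 5.88 V.
Assume saturation: I_D = (k_n/2)(V_GS − V_t)² with V_GS = V_G − I_D·R_S = 5.88 − 3.3·I_D.
Substituting gives 4.08·I_D² − 12.3·I_D + 7.87 = 0, with roots I_D = 0.915 or 2.11 mA.
The root I_D = 2.11 mA gives V_GS = -1.07 V ≤ V_t, so take I_D = 0.915 mA.
Then V_GS = 2.86 V and V_DS = V_DD − I_D(R_D+R_S) = 18 − 0.915×8.9 = 9.86 V.
Saturation requires V_DS ≥ V_GS − V_t = 1.56 V; 9.86 ≥ 1.56 ✓.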